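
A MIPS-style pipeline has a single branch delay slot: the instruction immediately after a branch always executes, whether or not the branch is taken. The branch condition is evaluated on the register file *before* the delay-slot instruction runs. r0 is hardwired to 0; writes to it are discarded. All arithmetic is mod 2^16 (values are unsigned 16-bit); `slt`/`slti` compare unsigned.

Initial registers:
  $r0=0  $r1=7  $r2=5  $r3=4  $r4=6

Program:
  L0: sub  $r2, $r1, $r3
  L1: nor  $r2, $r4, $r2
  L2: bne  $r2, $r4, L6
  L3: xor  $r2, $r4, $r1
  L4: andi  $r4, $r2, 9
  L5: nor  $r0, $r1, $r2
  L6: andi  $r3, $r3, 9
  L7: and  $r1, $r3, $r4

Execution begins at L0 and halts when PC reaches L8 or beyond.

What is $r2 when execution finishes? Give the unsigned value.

PC=0  sub  $r2, $r1, $r3     | $r0=0 $r1=7 $r2=3 $r3=4 $r4=6
PC=1  nor  $r2, $r4, $r2     | $r0=0 $r1=7 $r2=65528 $r3=4 $r4=6
PC=2  bne  $r2, $r4, L6      | $r0=0 $r1=7 $r2=65528 $r3=4 $r4=6  [TAKEN]
PC=3  xor  $r2, $r4, $r1     | $r0=0 $r1=7 $r2=1 $r3=4 $r4=6
PC=6  andi  $r3, $r3, 9      | $r0=0 $r1=7 $r2=1 $r3=0 $r4=6
PC=7  and  $r1, $r3, $r4     | $r0=0 $r1=0 $r2=1 $r3=0 $r4=6

1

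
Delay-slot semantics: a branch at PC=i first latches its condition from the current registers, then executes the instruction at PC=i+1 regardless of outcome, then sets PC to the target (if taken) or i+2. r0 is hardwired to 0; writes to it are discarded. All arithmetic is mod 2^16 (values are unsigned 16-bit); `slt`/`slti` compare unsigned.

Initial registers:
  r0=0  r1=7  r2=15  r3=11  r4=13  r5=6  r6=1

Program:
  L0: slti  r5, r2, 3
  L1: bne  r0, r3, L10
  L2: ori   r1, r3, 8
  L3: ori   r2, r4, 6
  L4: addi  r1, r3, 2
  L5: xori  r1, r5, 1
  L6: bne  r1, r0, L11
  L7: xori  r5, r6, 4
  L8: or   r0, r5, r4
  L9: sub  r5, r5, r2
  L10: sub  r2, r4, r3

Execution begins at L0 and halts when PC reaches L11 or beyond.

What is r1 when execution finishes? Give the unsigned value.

11

PC=0  slti  r5, r2, 3        | r0=0 r1=7 r2=15 r3=11 r4=13 r5=0 r6=1
PC=1  bne  r0, r3, L10       | r0=0 r1=7 r2=15 r3=11 r4=13 r5=0 r6=1  [TAKEN]
PC=2  ori   r1, r3, 8        | r0=0 r1=11 r2=15 r3=11 r4=13 r5=0 r6=1
PC=10 sub  r2, r4, r3        | r0=0 r1=11 r2=2 r3=11 r4=13 r5=0 r6=1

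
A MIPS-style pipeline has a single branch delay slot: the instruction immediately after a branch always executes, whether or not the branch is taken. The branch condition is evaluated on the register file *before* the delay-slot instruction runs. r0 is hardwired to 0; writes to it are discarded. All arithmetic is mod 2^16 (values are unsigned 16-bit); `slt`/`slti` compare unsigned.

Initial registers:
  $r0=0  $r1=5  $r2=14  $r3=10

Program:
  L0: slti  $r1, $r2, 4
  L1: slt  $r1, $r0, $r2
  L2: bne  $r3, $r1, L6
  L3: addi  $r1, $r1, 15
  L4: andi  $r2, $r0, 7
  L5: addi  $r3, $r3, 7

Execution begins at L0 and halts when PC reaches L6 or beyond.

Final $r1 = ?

16

  step pc=0: slti  $r1, $r2, 4  regs=(0,0,14,10)
  step pc=1: slt  $r1, $r0, $r2  regs=(0,1,14,10)
  step pc=2: bne  $r3, $r1, L6  cond=T  regs=(0,1,14,10)
  step pc=3: addi  $r1, $r1, 15  regs=(0,16,14,10)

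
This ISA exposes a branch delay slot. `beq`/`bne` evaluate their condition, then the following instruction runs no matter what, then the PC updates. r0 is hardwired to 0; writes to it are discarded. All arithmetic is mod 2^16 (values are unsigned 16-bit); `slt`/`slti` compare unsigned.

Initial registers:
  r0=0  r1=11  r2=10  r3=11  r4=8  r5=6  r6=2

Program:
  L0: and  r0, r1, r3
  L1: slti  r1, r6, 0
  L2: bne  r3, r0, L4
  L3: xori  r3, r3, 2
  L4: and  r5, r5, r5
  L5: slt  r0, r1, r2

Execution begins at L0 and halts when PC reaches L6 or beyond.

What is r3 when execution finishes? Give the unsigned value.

PC=0  and  r0, r1, r3        | r0=0 r1=11 r2=10 r3=11 r4=8 r5=6 r6=2
PC=1  slti  r1, r6, 0        | r0=0 r1=0 r2=10 r3=11 r4=8 r5=6 r6=2
PC=2  bne  r3, r0, L4        | r0=0 r1=0 r2=10 r3=11 r4=8 r5=6 r6=2  [TAKEN]
PC=3  xori  r3, r3, 2        | r0=0 r1=0 r2=10 r3=9 r4=8 r5=6 r6=2
PC=4  and  r5, r5, r5        | r0=0 r1=0 r2=10 r3=9 r4=8 r5=6 r6=2
PC=5  slt  r0, r1, r2        | r0=0 r1=0 r2=10 r3=9 r4=8 r5=6 r6=2

9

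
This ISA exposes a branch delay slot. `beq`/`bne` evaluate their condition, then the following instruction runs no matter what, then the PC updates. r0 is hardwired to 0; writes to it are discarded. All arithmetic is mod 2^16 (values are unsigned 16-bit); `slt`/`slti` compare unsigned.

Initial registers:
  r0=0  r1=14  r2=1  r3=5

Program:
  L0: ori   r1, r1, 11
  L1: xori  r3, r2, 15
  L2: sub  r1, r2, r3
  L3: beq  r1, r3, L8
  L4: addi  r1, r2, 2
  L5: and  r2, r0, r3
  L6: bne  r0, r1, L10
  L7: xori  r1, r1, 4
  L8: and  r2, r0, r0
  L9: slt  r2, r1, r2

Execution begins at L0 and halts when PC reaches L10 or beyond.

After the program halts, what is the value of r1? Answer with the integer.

#0 ori   r1, r1, 11 ; 0/15/1/5
#1 xori  r3, r2, 15 ; 0/15/1/14
#2 sub  r1, r2, r3 ; 0/65523/1/14
#3 beq  r1, r3, L8 ; 0/65523/1/14 ; →fallthru
#4 addi  r1, r2, 2 ; 0/3/1/14
#5 and  r2, r0, r3 ; 0/3/0/14
#6 bne  r0, r1, L10 ; 0/3/0/14 ; →target
#7 xori  r1, r1, 4 ; 0/7/0/14

7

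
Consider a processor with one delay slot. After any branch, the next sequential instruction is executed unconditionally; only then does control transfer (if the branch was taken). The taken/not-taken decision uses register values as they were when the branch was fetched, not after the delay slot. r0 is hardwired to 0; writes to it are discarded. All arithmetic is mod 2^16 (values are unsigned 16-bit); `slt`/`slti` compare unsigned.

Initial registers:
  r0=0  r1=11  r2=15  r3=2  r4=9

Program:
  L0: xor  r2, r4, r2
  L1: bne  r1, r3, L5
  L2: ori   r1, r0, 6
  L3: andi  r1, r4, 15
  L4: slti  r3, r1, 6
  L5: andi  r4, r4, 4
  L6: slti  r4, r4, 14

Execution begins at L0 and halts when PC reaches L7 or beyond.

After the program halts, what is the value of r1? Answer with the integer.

6

#0 xor  r2, r4, r2 ; 0/11/6/2/9
#1 bne  r1, r3, L5 ; 0/11/6/2/9 ; →target
#2 ori   r1, r0, 6 ; 0/6/6/2/9
#5 andi  r4, r4, 4 ; 0/6/6/2/0
#6 slti  r4, r4, 14 ; 0/6/6/2/1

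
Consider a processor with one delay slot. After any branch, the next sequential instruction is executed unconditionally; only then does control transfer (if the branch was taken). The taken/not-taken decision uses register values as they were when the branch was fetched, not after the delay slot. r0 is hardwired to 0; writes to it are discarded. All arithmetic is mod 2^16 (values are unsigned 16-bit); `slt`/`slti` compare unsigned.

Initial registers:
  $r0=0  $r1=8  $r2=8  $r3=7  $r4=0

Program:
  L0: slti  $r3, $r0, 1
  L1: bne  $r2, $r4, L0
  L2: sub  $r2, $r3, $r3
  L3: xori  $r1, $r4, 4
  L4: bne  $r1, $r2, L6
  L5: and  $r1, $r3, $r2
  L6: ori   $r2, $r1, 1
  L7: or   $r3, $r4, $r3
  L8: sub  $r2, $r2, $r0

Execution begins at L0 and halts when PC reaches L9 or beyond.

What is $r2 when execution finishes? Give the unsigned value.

PC=0  slti  $r3, $r0, 1      | $r0=0 $r1=8 $r2=8 $r3=1 $r4=0
PC=1  bne  $r2, $r4, L0      | $r0=0 $r1=8 $r2=8 $r3=1 $r4=0  [TAKEN]
PC=2  sub  $r2, $r3, $r3     | $r0=0 $r1=8 $r2=0 $r3=1 $r4=0
PC=0  slti  $r3, $r0, 1      | $r0=0 $r1=8 $r2=0 $r3=1 $r4=0
PC=1  bne  $r2, $r4, L0      | $r0=0 $r1=8 $r2=0 $r3=1 $r4=0  [not taken]
PC=2  sub  $r2, $r3, $r3     | $r0=0 $r1=8 $r2=0 $r3=1 $r4=0
PC=3  xori  $r1, $r4, 4      | $r0=0 $r1=4 $r2=0 $r3=1 $r4=0
PC=4  bne  $r1, $r2, L6      | $r0=0 $r1=4 $r2=0 $r3=1 $r4=0  [TAKEN]
PC=5  and  $r1, $r3, $r2     | $r0=0 $r1=0 $r2=0 $r3=1 $r4=0
PC=6  ori   $r2, $r1, 1      | $r0=0 $r1=0 $r2=1 $r3=1 $r4=0
PC=7  or   $r3, $r4, $r3     | $r0=0 $r1=0 $r2=1 $r3=1 $r4=0
PC=8  sub  $r2, $r2, $r0     | $r0=0 $r1=0 $r2=1 $r3=1 $r4=0

1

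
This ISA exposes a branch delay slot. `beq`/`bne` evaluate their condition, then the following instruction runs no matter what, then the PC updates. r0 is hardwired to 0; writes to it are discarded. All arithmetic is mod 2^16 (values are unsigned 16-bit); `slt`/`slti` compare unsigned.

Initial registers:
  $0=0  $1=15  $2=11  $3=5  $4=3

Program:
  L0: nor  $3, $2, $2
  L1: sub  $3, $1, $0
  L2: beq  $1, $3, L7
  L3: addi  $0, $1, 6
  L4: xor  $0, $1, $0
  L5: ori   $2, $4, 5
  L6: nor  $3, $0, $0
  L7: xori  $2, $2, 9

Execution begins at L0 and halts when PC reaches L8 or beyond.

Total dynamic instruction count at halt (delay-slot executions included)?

5

PC=0  nor  $3, $2, $2        | $0=0 $1=15 $2=11 $3=65524 $4=3
PC=1  sub  $3, $1, $0        | $0=0 $1=15 $2=11 $3=15 $4=3
PC=2  beq  $1, $3, L7        | $0=0 $1=15 $2=11 $3=15 $4=3  [TAKEN]
PC=3  addi  $0, $1, 6        | $0=0 $1=15 $2=11 $3=15 $4=3
PC=7  xori  $2, $2, 9        | $0=0 $1=15 $2=2 $3=15 $4=3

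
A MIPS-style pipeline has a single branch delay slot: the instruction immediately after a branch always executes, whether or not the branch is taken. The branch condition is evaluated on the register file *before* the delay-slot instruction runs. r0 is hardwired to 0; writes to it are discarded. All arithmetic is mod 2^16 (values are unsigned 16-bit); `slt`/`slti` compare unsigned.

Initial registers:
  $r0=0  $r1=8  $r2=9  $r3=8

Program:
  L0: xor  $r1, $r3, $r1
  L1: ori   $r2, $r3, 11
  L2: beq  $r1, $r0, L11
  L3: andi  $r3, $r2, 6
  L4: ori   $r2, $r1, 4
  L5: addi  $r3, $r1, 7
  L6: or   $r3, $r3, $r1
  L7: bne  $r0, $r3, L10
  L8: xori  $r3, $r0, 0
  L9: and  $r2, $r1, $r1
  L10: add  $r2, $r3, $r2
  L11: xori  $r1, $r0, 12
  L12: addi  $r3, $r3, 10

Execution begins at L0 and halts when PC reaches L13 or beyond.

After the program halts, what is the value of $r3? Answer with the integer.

12

[0] xor  $r1, $r3, $r1  →  {$r0:0, $r1:0, $r2:9, $r3:8}
[1] ori   $r2, $r3, 11  →  {$r0:0, $r1:0, $r2:11, $r3:8}
[2] beq  $r1, $r0, L11  →  {$r0:0, $r1:0, $r2:11, $r3:8}  ⟨branch taken⟩
[3] andi  $r3, $r2, 6  →  {$r0:0, $r1:0, $r2:11, $r3:2}
[11] xori  $r1, $r0, 12  →  {$r0:0, $r1:12, $r2:11, $r3:2}
[12] addi  $r3, $r3, 10  →  {$r0:0, $r1:12, $r2:11, $r3:12}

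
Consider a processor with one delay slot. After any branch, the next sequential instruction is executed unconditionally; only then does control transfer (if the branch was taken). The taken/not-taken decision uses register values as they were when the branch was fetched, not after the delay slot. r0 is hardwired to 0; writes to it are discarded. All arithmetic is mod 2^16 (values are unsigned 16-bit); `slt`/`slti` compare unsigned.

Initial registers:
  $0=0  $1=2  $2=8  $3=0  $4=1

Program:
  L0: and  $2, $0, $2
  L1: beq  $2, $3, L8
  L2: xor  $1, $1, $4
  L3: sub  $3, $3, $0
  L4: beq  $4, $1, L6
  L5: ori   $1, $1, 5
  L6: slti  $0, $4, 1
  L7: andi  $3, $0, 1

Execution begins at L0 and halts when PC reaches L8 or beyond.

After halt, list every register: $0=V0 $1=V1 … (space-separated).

[0] and  $2, $0, $2  →  {$0:0, $1:2, $2:0, $3:0, $4:1}
[1] beq  $2, $3, L8  →  {$0:0, $1:2, $2:0, $3:0, $4:1}  ⟨branch taken⟩
[2] xor  $1, $1, $4  →  {$0:0, $1:3, $2:0, $3:0, $4:1}

$0=0 $1=3 $2=0 $3=0 $4=1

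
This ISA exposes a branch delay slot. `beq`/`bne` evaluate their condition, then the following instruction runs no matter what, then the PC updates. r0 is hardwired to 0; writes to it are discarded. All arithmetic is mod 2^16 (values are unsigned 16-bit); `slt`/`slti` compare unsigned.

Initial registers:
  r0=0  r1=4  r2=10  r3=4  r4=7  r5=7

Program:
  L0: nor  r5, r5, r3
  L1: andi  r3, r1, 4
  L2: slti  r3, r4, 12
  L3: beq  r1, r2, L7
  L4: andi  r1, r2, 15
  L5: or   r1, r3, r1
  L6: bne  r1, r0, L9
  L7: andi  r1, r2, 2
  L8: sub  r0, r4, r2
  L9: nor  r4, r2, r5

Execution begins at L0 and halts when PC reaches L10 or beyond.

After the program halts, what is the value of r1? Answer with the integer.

PC=0  nor  r5, r5, r3        | r0=0 r1=4 r2=10 r3=4 r4=7 r5=65528
PC=1  andi  r3, r1, 4        | r0=0 r1=4 r2=10 r3=4 r4=7 r5=65528
PC=2  slti  r3, r4, 12       | r0=0 r1=4 r2=10 r3=1 r4=7 r5=65528
PC=3  beq  r1, r2, L7        | r0=0 r1=4 r2=10 r3=1 r4=7 r5=65528  [not taken]
PC=4  andi  r1, r2, 15       | r0=0 r1=10 r2=10 r3=1 r4=7 r5=65528
PC=5  or   r1, r3, r1        | r0=0 r1=11 r2=10 r3=1 r4=7 r5=65528
PC=6  bne  r1, r0, L9        | r0=0 r1=11 r2=10 r3=1 r4=7 r5=65528  [TAKEN]
PC=7  andi  r1, r2, 2        | r0=0 r1=2 r2=10 r3=1 r4=7 r5=65528
PC=9  nor  r4, r2, r5        | r0=0 r1=2 r2=10 r3=1 r4=5 r5=65528

2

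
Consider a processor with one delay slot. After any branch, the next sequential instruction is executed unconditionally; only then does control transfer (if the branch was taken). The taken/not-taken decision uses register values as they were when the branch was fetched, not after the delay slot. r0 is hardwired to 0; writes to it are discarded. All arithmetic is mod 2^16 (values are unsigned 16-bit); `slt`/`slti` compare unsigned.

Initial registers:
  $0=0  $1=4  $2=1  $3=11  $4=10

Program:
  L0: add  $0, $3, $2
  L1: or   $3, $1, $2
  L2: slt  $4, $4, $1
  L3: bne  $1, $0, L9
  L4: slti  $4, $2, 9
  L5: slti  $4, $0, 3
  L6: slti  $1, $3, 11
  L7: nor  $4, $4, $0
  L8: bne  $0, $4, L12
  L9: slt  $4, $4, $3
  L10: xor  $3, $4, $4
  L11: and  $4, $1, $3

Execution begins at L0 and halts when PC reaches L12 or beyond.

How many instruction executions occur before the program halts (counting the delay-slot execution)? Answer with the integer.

8

  step pc=0: add  $0, $3, $2  regs=(0,4,1,11,10)
  step pc=1: or   $3, $1, $2  regs=(0,4,1,5,10)
  step pc=2: slt  $4, $4, $1  regs=(0,4,1,5,0)
  step pc=3: bne  $1, $0, L9  cond=T  regs=(0,4,1,5,0)
  step pc=4: slti  $4, $2, 9  regs=(0,4,1,5,1)
  step pc=9: slt  $4, $4, $3  regs=(0,4,1,5,1)
  step pc=10: xor  $3, $4, $4  regs=(0,4,1,0,1)
  step pc=11: and  $4, $1, $3  regs=(0,4,1,0,0)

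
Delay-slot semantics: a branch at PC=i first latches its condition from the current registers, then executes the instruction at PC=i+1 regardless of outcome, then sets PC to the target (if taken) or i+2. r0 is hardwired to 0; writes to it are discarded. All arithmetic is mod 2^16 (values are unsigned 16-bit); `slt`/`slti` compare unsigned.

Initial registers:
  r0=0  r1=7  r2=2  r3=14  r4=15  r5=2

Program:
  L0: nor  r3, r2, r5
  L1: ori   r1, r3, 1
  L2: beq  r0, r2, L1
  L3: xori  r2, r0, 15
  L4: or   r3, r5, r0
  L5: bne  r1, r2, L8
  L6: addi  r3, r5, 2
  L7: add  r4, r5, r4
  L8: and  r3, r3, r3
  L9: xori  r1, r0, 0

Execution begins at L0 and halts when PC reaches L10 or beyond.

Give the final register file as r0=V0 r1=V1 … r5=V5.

r0=0 r1=0 r2=15 r3=4 r4=15 r5=2

  step pc=0: nor  r3, r2, r5  regs=(0,7,2,65533,15,2)
  step pc=1: ori   r1, r3, 1  regs=(0,65533,2,65533,15,2)
  step pc=2: beq  r0, r2, L1  cond=F  regs=(0,65533,2,65533,15,2)
  step pc=3: xori  r2, r0, 15  regs=(0,65533,15,65533,15,2)
  step pc=4: or   r3, r5, r0  regs=(0,65533,15,2,15,2)
  step pc=5: bne  r1, r2, L8  cond=T  regs=(0,65533,15,2,15,2)
  step pc=6: addi  r3, r5, 2  regs=(0,65533,15,4,15,2)
  step pc=8: and  r3, r3, r3  regs=(0,65533,15,4,15,2)
  step pc=9: xori  r1, r0, 0  regs=(0,0,15,4,15,2)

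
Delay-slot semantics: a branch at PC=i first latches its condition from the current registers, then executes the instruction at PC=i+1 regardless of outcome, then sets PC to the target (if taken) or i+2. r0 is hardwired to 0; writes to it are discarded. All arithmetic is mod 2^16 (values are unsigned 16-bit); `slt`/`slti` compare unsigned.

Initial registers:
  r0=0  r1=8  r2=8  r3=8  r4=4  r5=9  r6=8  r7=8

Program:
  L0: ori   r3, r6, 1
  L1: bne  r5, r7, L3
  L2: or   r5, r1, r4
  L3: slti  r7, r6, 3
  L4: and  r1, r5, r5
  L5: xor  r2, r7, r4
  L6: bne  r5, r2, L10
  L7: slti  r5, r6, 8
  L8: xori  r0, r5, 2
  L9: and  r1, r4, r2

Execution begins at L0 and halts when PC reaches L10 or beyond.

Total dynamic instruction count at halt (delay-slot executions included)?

8

#0 ori   r3, r6, 1 ; 0/8/8/9/4/9/8/8
#1 bne  r5, r7, L3 ; 0/8/8/9/4/9/8/8 ; →target
#2 or   r5, r1, r4 ; 0/8/8/9/4/12/8/8
#3 slti  r7, r6, 3 ; 0/8/8/9/4/12/8/0
#4 and  r1, r5, r5 ; 0/12/8/9/4/12/8/0
#5 xor  r2, r7, r4 ; 0/12/4/9/4/12/8/0
#6 bne  r5, r2, L10 ; 0/12/4/9/4/12/8/0 ; →target
#7 slti  r5, r6, 8 ; 0/12/4/9/4/0/8/0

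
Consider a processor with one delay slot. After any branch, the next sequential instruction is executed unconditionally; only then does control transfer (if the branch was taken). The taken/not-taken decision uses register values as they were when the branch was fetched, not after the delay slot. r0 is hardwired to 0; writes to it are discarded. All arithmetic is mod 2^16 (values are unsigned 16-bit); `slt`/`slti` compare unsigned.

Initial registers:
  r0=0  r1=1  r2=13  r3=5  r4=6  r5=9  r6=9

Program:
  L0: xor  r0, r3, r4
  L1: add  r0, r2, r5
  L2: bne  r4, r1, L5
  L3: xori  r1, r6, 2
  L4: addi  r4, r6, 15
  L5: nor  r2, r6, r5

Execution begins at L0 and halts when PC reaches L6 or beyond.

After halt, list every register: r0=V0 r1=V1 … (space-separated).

r0=0 r1=11 r2=65526 r3=5 r4=6 r5=9 r6=9

[0] xor  r0, r3, r4  →  {r0:0, r1:1, r2:13, r3:5, r4:6, r5:9, r6:9}
[1] add  r0, r2, r5  →  {r0:0, r1:1, r2:13, r3:5, r4:6, r5:9, r6:9}
[2] bne  r4, r1, L5  →  {r0:0, r1:1, r2:13, r3:5, r4:6, r5:9, r6:9}  ⟨branch taken⟩
[3] xori  r1, r6, 2  →  {r0:0, r1:11, r2:13, r3:5, r4:6, r5:9, r6:9}
[5] nor  r2, r6, r5  →  {r0:0, r1:11, r2:65526, r3:5, r4:6, r5:9, r6:9}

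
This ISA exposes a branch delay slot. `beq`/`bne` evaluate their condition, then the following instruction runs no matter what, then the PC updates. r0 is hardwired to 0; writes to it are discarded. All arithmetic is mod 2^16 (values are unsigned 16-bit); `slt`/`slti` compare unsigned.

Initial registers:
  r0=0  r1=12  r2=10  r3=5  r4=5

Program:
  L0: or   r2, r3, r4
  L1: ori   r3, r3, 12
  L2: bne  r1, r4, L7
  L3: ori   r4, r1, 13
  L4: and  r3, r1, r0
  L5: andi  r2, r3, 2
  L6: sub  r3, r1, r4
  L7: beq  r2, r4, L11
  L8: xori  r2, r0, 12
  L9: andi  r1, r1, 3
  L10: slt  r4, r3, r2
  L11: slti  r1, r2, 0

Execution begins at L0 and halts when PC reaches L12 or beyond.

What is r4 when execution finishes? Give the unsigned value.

0

#0 or   r2, r3, r4 ; 0/12/5/5/5
#1 ori   r3, r3, 12 ; 0/12/5/13/5
#2 bne  r1, r4, L7 ; 0/12/5/13/5 ; →target
#3 ori   r4, r1, 13 ; 0/12/5/13/13
#7 beq  r2, r4, L11 ; 0/12/5/13/13 ; →fallthru
#8 xori  r2, r0, 12 ; 0/12/12/13/13
#9 andi  r1, r1, 3 ; 0/0/12/13/13
#10 slt  r4, r3, r2 ; 0/0/12/13/0
#11 slti  r1, r2, 0 ; 0/0/12/13/0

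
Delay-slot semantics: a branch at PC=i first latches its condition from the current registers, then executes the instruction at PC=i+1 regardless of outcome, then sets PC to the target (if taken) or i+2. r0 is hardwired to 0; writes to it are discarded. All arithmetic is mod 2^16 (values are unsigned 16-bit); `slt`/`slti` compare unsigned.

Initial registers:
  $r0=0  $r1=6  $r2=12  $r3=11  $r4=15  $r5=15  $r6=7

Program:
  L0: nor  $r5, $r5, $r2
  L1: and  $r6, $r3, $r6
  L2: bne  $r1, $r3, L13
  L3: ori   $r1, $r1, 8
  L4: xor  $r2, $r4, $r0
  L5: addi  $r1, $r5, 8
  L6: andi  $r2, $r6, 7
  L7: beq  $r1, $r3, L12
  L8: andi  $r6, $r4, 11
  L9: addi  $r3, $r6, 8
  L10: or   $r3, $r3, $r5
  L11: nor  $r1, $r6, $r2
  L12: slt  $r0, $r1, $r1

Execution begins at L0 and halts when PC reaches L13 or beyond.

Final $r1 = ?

14

#0 nor  $r5, $r5, $r2 ; 0/6/12/11/15/65520/7
#1 and  $r6, $r3, $r6 ; 0/6/12/11/15/65520/3
#2 bne  $r1, $r3, L13 ; 0/6/12/11/15/65520/3 ; →target
#3 ori   $r1, $r1, 8 ; 0/14/12/11/15/65520/3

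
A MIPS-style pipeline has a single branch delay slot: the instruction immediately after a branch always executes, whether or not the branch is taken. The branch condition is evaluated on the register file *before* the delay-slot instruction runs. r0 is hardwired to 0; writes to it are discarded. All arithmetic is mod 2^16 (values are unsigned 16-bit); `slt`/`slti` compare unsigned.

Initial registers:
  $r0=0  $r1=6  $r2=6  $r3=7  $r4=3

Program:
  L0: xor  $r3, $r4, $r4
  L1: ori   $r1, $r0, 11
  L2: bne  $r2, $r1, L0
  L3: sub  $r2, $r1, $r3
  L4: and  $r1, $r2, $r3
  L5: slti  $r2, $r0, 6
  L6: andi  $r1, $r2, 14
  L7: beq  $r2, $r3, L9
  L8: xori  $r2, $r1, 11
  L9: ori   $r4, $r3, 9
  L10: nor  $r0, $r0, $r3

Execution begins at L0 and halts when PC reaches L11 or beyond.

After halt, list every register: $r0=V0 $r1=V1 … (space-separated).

[0] xor  $r3, $r4, $r4  →  {$r0:0, $r1:6, $r2:6, $r3:0, $r4:3}
[1] ori   $r1, $r0, 11  →  {$r0:0, $r1:11, $r2:6, $r3:0, $r4:3}
[2] bne  $r2, $r1, L0  →  {$r0:0, $r1:11, $r2:6, $r3:0, $r4:3}  ⟨branch taken⟩
[3] sub  $r2, $r1, $r3  →  {$r0:0, $r1:11, $r2:11, $r3:0, $r4:3}
[0] xor  $r3, $r4, $r4  →  {$r0:0, $r1:11, $r2:11, $r3:0, $r4:3}
[1] ori   $r1, $r0, 11  →  {$r0:0, $r1:11, $r2:11, $r3:0, $r4:3}
[2] bne  $r2, $r1, L0  →  {$r0:0, $r1:11, $r2:11, $r3:0, $r4:3}  ⟨branch fallthrough⟩
[3] sub  $r2, $r1, $r3  →  {$r0:0, $r1:11, $r2:11, $r3:0, $r4:3}
[4] and  $r1, $r2, $r3  →  {$r0:0, $r1:0, $r2:11, $r3:0, $r4:3}
[5] slti  $r2, $r0, 6  →  {$r0:0, $r1:0, $r2:1, $r3:0, $r4:3}
[6] andi  $r1, $r2, 14  →  {$r0:0, $r1:0, $r2:1, $r3:0, $r4:3}
[7] beq  $r2, $r3, L9  →  {$r0:0, $r1:0, $r2:1, $r3:0, $r4:3}  ⟨branch fallthrough⟩
[8] xori  $r2, $r1, 11  →  {$r0:0, $r1:0, $r2:11, $r3:0, $r4:3}
[9] ori   $r4, $r3, 9  →  {$r0:0, $r1:0, $r2:11, $r3:0, $r4:9}
[10] nor  $r0, $r0, $r3  →  {$r0:0, $r1:0, $r2:11, $r3:0, $r4:9}

$r0=0 $r1=0 $r2=11 $r3=0 $r4=9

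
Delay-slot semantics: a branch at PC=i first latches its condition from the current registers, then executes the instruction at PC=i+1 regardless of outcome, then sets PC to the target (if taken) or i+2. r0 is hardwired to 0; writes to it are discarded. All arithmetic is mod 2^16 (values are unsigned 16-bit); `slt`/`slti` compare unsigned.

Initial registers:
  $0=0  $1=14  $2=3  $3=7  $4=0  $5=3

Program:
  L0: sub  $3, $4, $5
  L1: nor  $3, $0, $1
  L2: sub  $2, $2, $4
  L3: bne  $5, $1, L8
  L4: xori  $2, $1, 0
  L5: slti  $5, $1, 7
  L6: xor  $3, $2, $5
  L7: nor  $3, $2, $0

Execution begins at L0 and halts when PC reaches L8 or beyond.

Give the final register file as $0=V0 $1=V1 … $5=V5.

$0=0 $1=14 $2=14 $3=65521 $4=0 $5=3

#0 sub  $3, $4, $5 ; 0/14/3/65533/0/3
#1 nor  $3, $0, $1 ; 0/14/3/65521/0/3
#2 sub  $2, $2, $4 ; 0/14/3/65521/0/3
#3 bne  $5, $1, L8 ; 0/14/3/65521/0/3 ; →target
#4 xori  $2, $1, 0 ; 0/14/14/65521/0/3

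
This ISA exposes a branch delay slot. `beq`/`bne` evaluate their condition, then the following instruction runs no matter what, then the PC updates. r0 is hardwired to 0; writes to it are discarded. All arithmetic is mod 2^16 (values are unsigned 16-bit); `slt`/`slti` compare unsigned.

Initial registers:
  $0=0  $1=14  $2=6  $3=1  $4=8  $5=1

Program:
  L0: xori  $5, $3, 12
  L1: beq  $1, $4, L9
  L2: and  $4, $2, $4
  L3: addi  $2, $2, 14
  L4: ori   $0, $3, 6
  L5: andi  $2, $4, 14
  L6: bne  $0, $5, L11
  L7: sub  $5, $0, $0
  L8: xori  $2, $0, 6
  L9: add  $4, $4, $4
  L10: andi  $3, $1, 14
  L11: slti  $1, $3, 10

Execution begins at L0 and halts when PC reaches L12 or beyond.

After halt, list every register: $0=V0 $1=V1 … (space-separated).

$0=0 $1=1 $2=0 $3=1 $4=0 $5=0

#0 xori  $5, $3, 12 ; 0/14/6/1/8/13
#1 beq  $1, $4, L9 ; 0/14/6/1/8/13 ; →fallthru
#2 and  $4, $2, $4 ; 0/14/6/1/0/13
#3 addi  $2, $2, 14 ; 0/14/20/1/0/13
#4 ori   $0, $3, 6 ; 0/14/20/1/0/13
#5 andi  $2, $4, 14 ; 0/14/0/1/0/13
#6 bne  $0, $5, L11 ; 0/14/0/1/0/13 ; →target
#7 sub  $5, $0, $0 ; 0/14/0/1/0/0
#11 slti  $1, $3, 10 ; 0/1/0/1/0/0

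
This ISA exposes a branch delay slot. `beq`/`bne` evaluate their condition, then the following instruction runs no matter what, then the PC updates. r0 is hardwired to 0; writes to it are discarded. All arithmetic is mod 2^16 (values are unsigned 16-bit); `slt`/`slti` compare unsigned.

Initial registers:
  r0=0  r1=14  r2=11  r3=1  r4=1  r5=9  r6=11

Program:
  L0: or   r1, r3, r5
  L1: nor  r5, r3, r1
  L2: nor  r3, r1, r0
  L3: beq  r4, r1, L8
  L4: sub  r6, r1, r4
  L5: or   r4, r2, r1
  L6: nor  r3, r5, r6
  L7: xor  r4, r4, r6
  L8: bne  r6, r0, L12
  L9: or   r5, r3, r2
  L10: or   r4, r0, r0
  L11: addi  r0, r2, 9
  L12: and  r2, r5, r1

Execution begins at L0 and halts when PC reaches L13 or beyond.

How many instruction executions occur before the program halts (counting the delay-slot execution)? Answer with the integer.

11

#0 or   r1, r3, r5 ; 0/9/11/1/1/9/11
#1 nor  r5, r3, r1 ; 0/9/11/1/1/65526/11
#2 nor  r3, r1, r0 ; 0/9/11/65526/1/65526/11
#3 beq  r4, r1, L8 ; 0/9/11/65526/1/65526/11 ; →fallthru
#4 sub  r6, r1, r4 ; 0/9/11/65526/1/65526/8
#5 or   r4, r2, r1 ; 0/9/11/65526/11/65526/8
#6 nor  r3, r5, r6 ; 0/9/11/1/11/65526/8
#7 xor  r4, r4, r6 ; 0/9/11/1/3/65526/8
#8 bne  r6, r0, L12 ; 0/9/11/1/3/65526/8 ; →target
#9 or   r5, r3, r2 ; 0/9/11/1/3/11/8
#12 and  r2, r5, r1 ; 0/9/9/1/3/11/8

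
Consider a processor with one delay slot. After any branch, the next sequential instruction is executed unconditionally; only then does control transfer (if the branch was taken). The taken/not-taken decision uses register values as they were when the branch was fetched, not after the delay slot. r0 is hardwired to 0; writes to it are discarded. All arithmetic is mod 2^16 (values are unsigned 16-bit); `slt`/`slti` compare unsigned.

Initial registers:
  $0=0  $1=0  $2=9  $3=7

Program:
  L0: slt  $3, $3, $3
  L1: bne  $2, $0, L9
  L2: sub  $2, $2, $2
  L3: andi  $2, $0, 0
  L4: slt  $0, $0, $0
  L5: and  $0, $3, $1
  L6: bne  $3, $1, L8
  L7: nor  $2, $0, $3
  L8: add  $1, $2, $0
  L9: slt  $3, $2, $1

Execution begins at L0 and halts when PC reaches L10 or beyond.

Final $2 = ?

[0] slt  $3, $3, $3  →  {$0:0, $1:0, $2:9, $3:0}
[1] bne  $2, $0, L9  →  {$0:0, $1:0, $2:9, $3:0}  ⟨branch taken⟩
[2] sub  $2, $2, $2  →  {$0:0, $1:0, $2:0, $3:0}
[9] slt  $3, $2, $1  →  {$0:0, $1:0, $2:0, $3:0}

0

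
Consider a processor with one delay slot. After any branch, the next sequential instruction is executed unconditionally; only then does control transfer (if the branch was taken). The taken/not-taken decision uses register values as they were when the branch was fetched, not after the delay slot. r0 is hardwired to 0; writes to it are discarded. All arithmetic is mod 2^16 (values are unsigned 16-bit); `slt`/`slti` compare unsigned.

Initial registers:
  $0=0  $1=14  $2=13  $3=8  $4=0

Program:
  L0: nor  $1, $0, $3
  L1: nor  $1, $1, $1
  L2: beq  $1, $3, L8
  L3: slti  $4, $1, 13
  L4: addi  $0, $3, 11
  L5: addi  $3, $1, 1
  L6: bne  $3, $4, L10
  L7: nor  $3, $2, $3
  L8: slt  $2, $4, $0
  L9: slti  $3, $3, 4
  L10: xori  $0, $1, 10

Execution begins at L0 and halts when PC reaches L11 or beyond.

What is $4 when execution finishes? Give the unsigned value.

PC=0  nor  $1, $0, $3        | $0=0 $1=65527 $2=13 $3=8 $4=0
PC=1  nor  $1, $1, $1        | $0=0 $1=8 $2=13 $3=8 $4=0
PC=2  beq  $1, $3, L8        | $0=0 $1=8 $2=13 $3=8 $4=0  [TAKEN]
PC=3  slti  $4, $1, 13       | $0=0 $1=8 $2=13 $3=8 $4=1
PC=8  slt  $2, $4, $0        | $0=0 $1=8 $2=0 $3=8 $4=1
PC=9  slti  $3, $3, 4        | $0=0 $1=8 $2=0 $3=0 $4=1
PC=10 xori  $0, $1, 10       | $0=0 $1=8 $2=0 $3=0 $4=1

1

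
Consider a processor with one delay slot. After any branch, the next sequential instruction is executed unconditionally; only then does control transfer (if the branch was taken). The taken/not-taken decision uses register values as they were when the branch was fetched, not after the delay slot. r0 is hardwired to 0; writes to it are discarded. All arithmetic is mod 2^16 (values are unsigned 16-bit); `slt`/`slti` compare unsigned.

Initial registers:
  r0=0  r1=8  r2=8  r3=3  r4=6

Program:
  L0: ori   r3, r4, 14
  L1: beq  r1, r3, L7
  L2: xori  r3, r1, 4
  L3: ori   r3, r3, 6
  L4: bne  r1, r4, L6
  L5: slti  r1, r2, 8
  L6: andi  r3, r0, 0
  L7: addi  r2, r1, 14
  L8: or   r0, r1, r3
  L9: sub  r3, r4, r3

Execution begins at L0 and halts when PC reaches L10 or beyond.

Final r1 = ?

0

PC=0  ori   r3, r4, 14       | r0=0 r1=8 r2=8 r3=14 r4=6
PC=1  beq  r1, r3, L7        | r0=0 r1=8 r2=8 r3=14 r4=6  [not taken]
PC=2  xori  r3, r1, 4        | r0=0 r1=8 r2=8 r3=12 r4=6
PC=3  ori   r3, r3, 6        | r0=0 r1=8 r2=8 r3=14 r4=6
PC=4  bne  r1, r4, L6        | r0=0 r1=8 r2=8 r3=14 r4=6  [TAKEN]
PC=5  slti  r1, r2, 8        | r0=0 r1=0 r2=8 r3=14 r4=6
PC=6  andi  r3, r0, 0        | r0=0 r1=0 r2=8 r3=0 r4=6
PC=7  addi  r2, r1, 14       | r0=0 r1=0 r2=14 r3=0 r4=6
PC=8  or   r0, r1, r3        | r0=0 r1=0 r2=14 r3=0 r4=6
PC=9  sub  r3, r4, r3        | r0=0 r1=0 r2=14 r3=6 r4=6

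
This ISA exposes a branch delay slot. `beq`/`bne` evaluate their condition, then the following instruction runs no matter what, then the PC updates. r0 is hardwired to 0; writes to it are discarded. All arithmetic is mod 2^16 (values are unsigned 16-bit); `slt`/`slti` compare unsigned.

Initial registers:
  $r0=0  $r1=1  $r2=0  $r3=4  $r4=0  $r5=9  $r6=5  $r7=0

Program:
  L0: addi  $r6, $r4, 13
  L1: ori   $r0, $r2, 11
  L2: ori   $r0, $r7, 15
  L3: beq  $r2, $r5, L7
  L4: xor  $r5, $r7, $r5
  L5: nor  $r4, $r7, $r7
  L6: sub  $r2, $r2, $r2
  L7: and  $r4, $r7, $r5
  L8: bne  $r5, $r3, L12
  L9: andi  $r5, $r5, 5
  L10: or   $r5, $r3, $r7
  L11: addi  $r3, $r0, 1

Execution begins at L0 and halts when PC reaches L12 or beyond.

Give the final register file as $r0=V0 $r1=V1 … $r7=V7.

$r0=0 $r1=1 $r2=0 $r3=4 $r4=0 $r5=1 $r6=13 $r7=0

#0 addi  $r6, $r4, 13 ; 0/1/0/4/0/9/13/0
#1 ori   $r0, $r2, 11 ; 0/1/0/4/0/9/13/0
#2 ori   $r0, $r7, 15 ; 0/1/0/4/0/9/13/0
#3 beq  $r2, $r5, L7 ; 0/1/0/4/0/9/13/0 ; →fallthru
#4 xor  $r5, $r7, $r5 ; 0/1/0/4/0/9/13/0
#5 nor  $r4, $r7, $r7 ; 0/1/0/4/65535/9/13/0
#6 sub  $r2, $r2, $r2 ; 0/1/0/4/65535/9/13/0
#7 and  $r4, $r7, $r5 ; 0/1/0/4/0/9/13/0
#8 bne  $r5, $r3, L12 ; 0/1/0/4/0/9/13/0 ; →target
#9 andi  $r5, $r5, 5 ; 0/1/0/4/0/1/13/0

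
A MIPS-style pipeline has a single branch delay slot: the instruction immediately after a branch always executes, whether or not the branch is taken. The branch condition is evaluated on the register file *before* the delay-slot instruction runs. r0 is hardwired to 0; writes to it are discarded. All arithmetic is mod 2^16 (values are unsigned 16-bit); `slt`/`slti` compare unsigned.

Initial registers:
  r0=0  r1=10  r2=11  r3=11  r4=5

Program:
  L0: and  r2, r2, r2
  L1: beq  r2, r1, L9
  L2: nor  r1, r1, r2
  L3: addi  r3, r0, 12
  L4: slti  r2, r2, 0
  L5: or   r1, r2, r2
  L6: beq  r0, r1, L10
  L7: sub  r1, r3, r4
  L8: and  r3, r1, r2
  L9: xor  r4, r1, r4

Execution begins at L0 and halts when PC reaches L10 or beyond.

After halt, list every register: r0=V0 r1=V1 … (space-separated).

#0 and  r2, r2, r2 ; 0/10/11/11/5
#1 beq  r2, r1, L9 ; 0/10/11/11/5 ; →fallthru
#2 nor  r1, r1, r2 ; 0/65524/11/11/5
#3 addi  r3, r0, 12 ; 0/65524/11/12/5
#4 slti  r2, r2, 0 ; 0/65524/0/12/5
#5 or   r1, r2, r2 ; 0/0/0/12/5
#6 beq  r0, r1, L10 ; 0/0/0/12/5 ; →target
#7 sub  r1, r3, r4 ; 0/7/0/12/5

r0=0 r1=7 r2=0 r3=12 r4=5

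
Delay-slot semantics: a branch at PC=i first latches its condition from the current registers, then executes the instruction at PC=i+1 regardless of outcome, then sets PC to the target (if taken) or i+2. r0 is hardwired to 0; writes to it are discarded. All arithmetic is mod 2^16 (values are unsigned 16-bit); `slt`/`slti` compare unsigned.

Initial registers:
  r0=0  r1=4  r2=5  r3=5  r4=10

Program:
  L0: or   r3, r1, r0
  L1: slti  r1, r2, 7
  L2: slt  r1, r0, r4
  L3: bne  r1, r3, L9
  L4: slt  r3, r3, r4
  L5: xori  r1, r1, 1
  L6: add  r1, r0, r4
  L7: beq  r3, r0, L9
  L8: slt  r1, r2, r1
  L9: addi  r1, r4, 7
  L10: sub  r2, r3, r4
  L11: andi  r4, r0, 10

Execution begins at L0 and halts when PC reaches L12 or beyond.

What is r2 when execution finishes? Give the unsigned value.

65527

[0] or   r3, r1, r0  →  {r0:0, r1:4, r2:5, r3:4, r4:10}
[1] slti  r1, r2, 7  →  {r0:0, r1:1, r2:5, r3:4, r4:10}
[2] slt  r1, r0, r4  →  {r0:0, r1:1, r2:5, r3:4, r4:10}
[3] bne  r1, r3, L9  →  {r0:0, r1:1, r2:5, r3:4, r4:10}  ⟨branch taken⟩
[4] slt  r3, r3, r4  →  {r0:0, r1:1, r2:5, r3:1, r4:10}
[9] addi  r1, r4, 7  →  {r0:0, r1:17, r2:5, r3:1, r4:10}
[10] sub  r2, r3, r4  →  {r0:0, r1:17, r2:65527, r3:1, r4:10}
[11] andi  r4, r0, 10  →  {r0:0, r1:17, r2:65527, r3:1, r4:0}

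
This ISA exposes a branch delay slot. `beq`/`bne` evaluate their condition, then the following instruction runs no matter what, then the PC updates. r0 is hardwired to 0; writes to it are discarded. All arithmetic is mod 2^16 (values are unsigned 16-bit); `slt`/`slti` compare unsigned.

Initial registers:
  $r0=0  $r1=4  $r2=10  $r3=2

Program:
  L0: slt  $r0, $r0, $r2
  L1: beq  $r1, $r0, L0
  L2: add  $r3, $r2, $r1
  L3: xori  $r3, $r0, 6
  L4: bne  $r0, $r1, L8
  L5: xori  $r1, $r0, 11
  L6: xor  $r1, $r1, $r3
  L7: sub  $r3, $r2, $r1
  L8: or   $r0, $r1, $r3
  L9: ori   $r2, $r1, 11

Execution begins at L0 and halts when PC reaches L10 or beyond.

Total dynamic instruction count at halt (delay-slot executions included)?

8

[0] slt  $r0, $r0, $r2  →  {$r0:0, $r1:4, $r2:10, $r3:2}
[1] beq  $r1, $r0, L0  →  {$r0:0, $r1:4, $r2:10, $r3:2}  ⟨branch fallthrough⟩
[2] add  $r3, $r2, $r1  →  {$r0:0, $r1:4, $r2:10, $r3:14}
[3] xori  $r3, $r0, 6  →  {$r0:0, $r1:4, $r2:10, $r3:6}
[4] bne  $r0, $r1, L8  →  {$r0:0, $r1:4, $r2:10, $r3:6}  ⟨branch taken⟩
[5] xori  $r1, $r0, 11  →  {$r0:0, $r1:11, $r2:10, $r3:6}
[8] or   $r0, $r1, $r3  →  {$r0:0, $r1:11, $r2:10, $r3:6}
[9] ori   $r2, $r1, 11  →  {$r0:0, $r1:11, $r2:11, $r3:6}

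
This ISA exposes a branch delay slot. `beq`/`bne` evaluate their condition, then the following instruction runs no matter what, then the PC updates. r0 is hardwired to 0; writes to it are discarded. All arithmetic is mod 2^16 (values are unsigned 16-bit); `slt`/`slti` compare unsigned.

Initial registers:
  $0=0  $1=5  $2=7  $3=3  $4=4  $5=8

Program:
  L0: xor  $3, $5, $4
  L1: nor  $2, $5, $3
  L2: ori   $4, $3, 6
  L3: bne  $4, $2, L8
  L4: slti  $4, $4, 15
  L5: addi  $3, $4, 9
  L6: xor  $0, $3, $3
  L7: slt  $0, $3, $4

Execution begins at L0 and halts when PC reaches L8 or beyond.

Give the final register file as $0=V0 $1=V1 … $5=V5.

PC=0  xor  $3, $5, $4        | $0=0 $1=5 $2=7 $3=12 $4=4 $5=8
PC=1  nor  $2, $5, $3        | $0=0 $1=5 $2=65523 $3=12 $4=4 $5=8
PC=2  ori   $4, $3, 6        | $0=0 $1=5 $2=65523 $3=12 $4=14 $5=8
PC=3  bne  $4, $2, L8        | $0=0 $1=5 $2=65523 $3=12 $4=14 $5=8  [TAKEN]
PC=4  slti  $4, $4, 15       | $0=0 $1=5 $2=65523 $3=12 $4=1 $5=8

$0=0 $1=5 $2=65523 $3=12 $4=1 $5=8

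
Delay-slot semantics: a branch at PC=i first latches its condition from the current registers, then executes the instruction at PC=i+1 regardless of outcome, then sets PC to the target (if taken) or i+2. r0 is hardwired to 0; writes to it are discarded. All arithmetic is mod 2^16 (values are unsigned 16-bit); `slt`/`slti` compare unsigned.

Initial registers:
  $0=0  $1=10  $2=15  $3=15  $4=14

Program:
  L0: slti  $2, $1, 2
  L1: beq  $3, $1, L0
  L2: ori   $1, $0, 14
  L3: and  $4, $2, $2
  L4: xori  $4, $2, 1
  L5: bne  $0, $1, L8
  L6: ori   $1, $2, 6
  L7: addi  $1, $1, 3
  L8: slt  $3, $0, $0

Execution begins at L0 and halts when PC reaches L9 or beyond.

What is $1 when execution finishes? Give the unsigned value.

6

PC=0  slti  $2, $1, 2        | $0=0 $1=10 $2=0 $3=15 $4=14
PC=1  beq  $3, $1, L0        | $0=0 $1=10 $2=0 $3=15 $4=14  [not taken]
PC=2  ori   $1, $0, 14       | $0=0 $1=14 $2=0 $3=15 $4=14
PC=3  and  $4, $2, $2        | $0=0 $1=14 $2=0 $3=15 $4=0
PC=4  xori  $4, $2, 1        | $0=0 $1=14 $2=0 $3=15 $4=1
PC=5  bne  $0, $1, L8        | $0=0 $1=14 $2=0 $3=15 $4=1  [TAKEN]
PC=6  ori   $1, $2, 6        | $0=0 $1=6 $2=0 $3=15 $4=1
PC=8  slt  $3, $0, $0        | $0=0 $1=6 $2=0 $3=0 $4=1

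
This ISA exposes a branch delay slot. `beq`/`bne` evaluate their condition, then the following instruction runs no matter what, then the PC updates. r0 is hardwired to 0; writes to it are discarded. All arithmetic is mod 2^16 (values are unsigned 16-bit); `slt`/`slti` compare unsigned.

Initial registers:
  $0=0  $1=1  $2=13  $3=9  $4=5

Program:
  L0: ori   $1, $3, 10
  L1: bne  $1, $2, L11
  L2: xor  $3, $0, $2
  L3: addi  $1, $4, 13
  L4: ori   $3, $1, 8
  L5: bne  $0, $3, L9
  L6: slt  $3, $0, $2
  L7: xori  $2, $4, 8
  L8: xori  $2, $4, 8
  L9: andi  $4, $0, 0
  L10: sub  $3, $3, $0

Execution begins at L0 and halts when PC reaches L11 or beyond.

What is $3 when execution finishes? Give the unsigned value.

13

[0] ori   $1, $3, 10  →  {$0:0, $1:11, $2:13, $3:9, $4:5}
[1] bne  $1, $2, L11  →  {$0:0, $1:11, $2:13, $3:9, $4:5}  ⟨branch taken⟩
[2] xor  $3, $0, $2  →  {$0:0, $1:11, $2:13, $3:13, $4:5}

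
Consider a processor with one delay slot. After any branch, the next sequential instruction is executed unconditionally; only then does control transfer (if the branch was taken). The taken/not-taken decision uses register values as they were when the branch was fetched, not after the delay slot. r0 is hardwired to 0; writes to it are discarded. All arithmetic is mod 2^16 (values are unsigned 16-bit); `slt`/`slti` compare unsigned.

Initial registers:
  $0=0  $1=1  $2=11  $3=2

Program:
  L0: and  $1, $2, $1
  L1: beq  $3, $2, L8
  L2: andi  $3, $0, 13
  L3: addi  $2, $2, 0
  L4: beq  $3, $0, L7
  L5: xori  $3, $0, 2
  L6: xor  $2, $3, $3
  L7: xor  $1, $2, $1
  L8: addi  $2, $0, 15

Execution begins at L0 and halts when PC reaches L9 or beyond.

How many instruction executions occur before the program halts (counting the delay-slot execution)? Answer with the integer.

8

#0 and  $1, $2, $1 ; 0/1/11/2
#1 beq  $3, $2, L8 ; 0/1/11/2 ; →fallthru
#2 andi  $3, $0, 13 ; 0/1/11/0
#3 addi  $2, $2, 0 ; 0/1/11/0
#4 beq  $3, $0, L7 ; 0/1/11/0 ; →target
#5 xori  $3, $0, 2 ; 0/1/11/2
#7 xor  $1, $2, $1 ; 0/10/11/2
#8 addi  $2, $0, 15 ; 0/10/15/2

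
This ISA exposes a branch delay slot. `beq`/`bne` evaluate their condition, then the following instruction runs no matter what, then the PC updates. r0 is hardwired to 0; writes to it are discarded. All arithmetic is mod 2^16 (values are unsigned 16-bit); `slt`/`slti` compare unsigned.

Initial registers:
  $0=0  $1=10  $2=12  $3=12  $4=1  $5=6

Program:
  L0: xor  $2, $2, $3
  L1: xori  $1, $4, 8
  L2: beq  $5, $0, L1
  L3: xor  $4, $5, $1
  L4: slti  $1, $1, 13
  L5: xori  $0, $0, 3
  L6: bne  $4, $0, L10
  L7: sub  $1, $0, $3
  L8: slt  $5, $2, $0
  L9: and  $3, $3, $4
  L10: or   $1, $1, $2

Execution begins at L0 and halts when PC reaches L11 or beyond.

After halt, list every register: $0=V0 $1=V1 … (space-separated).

$0=0 $1=65524 $2=0 $3=12 $4=15 $5=6

  step pc=0: xor  $2, $2, $3  regs=(0,10,0,12,1,6)
  step pc=1: xori  $1, $4, 8  regs=(0,9,0,12,1,6)
  step pc=2: beq  $5, $0, L1  cond=F  regs=(0,9,0,12,1,6)
  step pc=3: xor  $4, $5, $1  regs=(0,9,0,12,15,6)
  step pc=4: slti  $1, $1, 13  regs=(0,1,0,12,15,6)
  step pc=5: xori  $0, $0, 3  regs=(0,1,0,12,15,6)
  step pc=6: bne  $4, $0, L10  cond=T  regs=(0,1,0,12,15,6)
  step pc=7: sub  $1, $0, $3  regs=(0,65524,0,12,15,6)
  step pc=10: or   $1, $1, $2  regs=(0,65524,0,12,15,6)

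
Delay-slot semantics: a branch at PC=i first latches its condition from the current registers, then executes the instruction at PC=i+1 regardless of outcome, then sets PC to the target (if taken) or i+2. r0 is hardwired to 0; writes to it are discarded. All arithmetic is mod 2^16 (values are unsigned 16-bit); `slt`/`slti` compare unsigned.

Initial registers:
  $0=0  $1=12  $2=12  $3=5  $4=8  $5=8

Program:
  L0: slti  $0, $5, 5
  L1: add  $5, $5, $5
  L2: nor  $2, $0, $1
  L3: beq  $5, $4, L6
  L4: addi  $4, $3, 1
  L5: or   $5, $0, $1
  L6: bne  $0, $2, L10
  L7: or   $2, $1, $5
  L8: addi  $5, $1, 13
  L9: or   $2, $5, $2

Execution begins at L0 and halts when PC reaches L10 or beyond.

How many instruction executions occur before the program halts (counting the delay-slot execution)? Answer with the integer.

8

[0] slti  $0, $5, 5  →  {$0:0, $1:12, $2:12, $3:5, $4:8, $5:8}
[1] add  $5, $5, $5  →  {$0:0, $1:12, $2:12, $3:5, $4:8, $5:16}
[2] nor  $2, $0, $1  →  {$0:0, $1:12, $2:65523, $3:5, $4:8, $5:16}
[3] beq  $5, $4, L6  →  {$0:0, $1:12, $2:65523, $3:5, $4:8, $5:16}  ⟨branch fallthrough⟩
[4] addi  $4, $3, 1  →  {$0:0, $1:12, $2:65523, $3:5, $4:6, $5:16}
[5] or   $5, $0, $1  →  {$0:0, $1:12, $2:65523, $3:5, $4:6, $5:12}
[6] bne  $0, $2, L10  →  {$0:0, $1:12, $2:65523, $3:5, $4:6, $5:12}  ⟨branch taken⟩
[7] or   $2, $1, $5  →  {$0:0, $1:12, $2:12, $3:5, $4:6, $5:12}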